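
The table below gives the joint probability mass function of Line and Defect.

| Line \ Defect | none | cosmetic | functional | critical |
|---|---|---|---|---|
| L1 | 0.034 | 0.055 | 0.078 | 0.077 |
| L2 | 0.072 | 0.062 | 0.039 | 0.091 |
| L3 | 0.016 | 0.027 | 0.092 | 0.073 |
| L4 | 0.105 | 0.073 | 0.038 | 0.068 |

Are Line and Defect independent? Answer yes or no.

no

P(Line=L3) = 0.208 and P(Defect=functional) = 0.247, so their product is 0.05138, but P(Line=L3, Defect=functional) = 0.092. Since these differ, Line and Defect are not independent.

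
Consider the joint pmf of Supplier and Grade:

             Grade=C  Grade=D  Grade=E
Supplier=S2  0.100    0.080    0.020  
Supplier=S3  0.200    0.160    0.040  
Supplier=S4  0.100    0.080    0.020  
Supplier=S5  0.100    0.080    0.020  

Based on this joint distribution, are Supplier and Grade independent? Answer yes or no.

yes

Every cell satisfies P(Supplier,Grade) = P(Supplier)·P(Grade). For instance P(Supplier=S5) = 0.200, P(Grade=C) = 0.500, and 0.200×0.500 = 0.100 matches the joint entry. So Supplier and Grade are independent.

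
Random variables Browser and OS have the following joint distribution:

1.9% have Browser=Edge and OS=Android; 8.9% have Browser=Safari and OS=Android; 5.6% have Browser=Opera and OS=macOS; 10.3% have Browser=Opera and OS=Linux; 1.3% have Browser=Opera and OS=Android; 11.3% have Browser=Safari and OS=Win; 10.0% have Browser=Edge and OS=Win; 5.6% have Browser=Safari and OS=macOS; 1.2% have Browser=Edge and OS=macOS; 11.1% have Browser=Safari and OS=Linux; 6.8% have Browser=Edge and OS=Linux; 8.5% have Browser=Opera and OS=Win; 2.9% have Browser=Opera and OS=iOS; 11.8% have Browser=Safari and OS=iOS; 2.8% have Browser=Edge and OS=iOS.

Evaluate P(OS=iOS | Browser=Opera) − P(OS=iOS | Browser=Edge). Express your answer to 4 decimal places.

-0.0219

P(Browser=Opera) = 0.085 + 0.056 + 0.103 + 0.029 + 0.013 = 0.286; P(OS=iOS | Browser=Opera) = 0.029/0.286 = 0.10140.
P(Browser=Edge) = 0.100 + 0.012 + 0.068 + 0.028 + 0.019 = 0.227; P(OS=iOS | Browser=Edge) = 0.028/0.227 = 0.12335.
Difference = -0.0219.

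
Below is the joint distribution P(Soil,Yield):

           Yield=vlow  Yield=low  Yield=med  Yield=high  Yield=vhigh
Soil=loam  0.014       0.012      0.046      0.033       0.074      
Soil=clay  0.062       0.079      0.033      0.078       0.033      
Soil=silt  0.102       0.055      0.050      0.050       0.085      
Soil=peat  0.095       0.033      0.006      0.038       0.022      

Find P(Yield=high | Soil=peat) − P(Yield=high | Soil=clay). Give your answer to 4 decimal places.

P(Soil=peat) = 0.095 + 0.033 + 0.006 + 0.038 + 0.022 = 0.194; P(Yield=high | Soil=peat) = 0.038/0.194 = 0.19588.
P(Soil=clay) = 0.062 + 0.079 + 0.033 + 0.078 + 0.033 = 0.285; P(Yield=high | Soil=clay) = 0.078/0.285 = 0.27368.
Difference = -0.0778.

-0.0778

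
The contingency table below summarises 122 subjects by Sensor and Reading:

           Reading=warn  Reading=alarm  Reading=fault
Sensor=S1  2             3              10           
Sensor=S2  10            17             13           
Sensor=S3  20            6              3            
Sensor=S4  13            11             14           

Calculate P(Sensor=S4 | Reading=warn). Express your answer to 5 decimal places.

0.28889

Total with Reading=warn: 2 + 10 + 20 + 13 = 45.
P(Sensor=S4 | Reading=warn) = 13/45 = 0.28889.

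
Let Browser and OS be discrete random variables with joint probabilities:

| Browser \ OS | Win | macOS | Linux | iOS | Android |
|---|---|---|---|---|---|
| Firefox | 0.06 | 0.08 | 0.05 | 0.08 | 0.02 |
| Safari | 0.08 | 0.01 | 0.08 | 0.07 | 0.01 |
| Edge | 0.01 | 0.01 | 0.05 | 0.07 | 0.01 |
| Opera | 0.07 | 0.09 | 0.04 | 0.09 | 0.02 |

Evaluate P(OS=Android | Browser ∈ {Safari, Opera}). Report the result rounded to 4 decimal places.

P(Browser=Safari) = 0.08 + 0.01 + 0.08 + 0.07 + 0.01 = 0.25.
P(Browser=Opera) = 0.07 + 0.09 + 0.04 + 0.09 + 0.02 = 0.31.
P(Browser ∈ {Safari, Opera}) = 0.25 + 0.31 = 0.56; P(OS=Android, Browser ∈ {Safari, Opera}) = 0.01 + 0.02 = 0.03.
P(OS=Android | Browser ∈ {Safari, Opera}) = 0.03/0.56 = 0.0536.

0.0536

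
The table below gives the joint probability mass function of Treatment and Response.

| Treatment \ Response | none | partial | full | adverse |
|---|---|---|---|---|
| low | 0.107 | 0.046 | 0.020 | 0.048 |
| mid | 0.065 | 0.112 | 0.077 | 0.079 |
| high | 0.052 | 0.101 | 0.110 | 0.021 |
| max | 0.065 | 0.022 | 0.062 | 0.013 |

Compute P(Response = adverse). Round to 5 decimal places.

0.16100

P(Response=adverse) = 0.048 + 0.079 + 0.021 + 0.013 = 0.161.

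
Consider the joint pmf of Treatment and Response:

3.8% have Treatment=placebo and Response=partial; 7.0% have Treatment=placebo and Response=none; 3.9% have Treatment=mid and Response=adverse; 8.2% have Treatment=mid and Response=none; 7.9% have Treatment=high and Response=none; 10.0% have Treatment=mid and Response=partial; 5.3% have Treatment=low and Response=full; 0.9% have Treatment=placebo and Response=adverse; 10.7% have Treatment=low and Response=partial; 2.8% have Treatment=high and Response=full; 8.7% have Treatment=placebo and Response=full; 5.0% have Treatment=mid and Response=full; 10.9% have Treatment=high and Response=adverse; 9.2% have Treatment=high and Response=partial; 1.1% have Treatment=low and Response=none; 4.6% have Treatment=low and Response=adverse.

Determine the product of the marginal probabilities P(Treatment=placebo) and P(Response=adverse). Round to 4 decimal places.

P(Treatment=placebo) = 0.070 + 0.038 + 0.087 + 0.009 = 0.204.
P(Response=adverse) = 0.009 + 0.046 + 0.039 + 0.109 = 0.203.
Product: 0.204 × 0.203 = 0.0414.

0.0414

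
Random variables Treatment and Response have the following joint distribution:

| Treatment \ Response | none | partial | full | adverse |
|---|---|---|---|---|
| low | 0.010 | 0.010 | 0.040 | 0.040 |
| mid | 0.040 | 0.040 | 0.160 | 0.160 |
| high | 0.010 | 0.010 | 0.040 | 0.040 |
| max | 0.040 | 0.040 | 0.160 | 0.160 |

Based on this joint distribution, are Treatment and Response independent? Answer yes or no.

Every cell satisfies P(Treatment,Response) = P(Treatment)·P(Response). For instance P(Treatment=high) = 0.100, P(Response=adverse) = 0.400, and 0.100×0.400 = 0.040 matches the joint entry. So Treatment and Response are independent.

yes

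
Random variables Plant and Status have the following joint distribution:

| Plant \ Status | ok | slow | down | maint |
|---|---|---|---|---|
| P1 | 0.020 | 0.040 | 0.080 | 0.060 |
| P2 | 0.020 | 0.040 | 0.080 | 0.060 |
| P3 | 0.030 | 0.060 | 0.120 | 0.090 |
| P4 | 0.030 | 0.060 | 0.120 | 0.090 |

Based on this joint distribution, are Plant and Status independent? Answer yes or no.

Every cell satisfies P(Plant,Status) = P(Plant)·P(Status). For instance P(Plant=P2) = 0.200, P(Status=maint) = 0.300, and 0.200×0.300 = 0.060 matches the joint entry. So Plant and Status are independent.

yes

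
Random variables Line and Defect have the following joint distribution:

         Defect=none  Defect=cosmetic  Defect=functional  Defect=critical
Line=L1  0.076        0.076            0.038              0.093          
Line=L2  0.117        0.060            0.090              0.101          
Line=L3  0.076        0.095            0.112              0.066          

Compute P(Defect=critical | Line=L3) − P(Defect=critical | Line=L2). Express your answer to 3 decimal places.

-0.085

P(Line=L3) = 0.076 + 0.095 + 0.112 + 0.066 = 0.349; P(Defect=critical | Line=L3) = 0.066/0.349 = 0.1891.
P(Line=L2) = 0.117 + 0.060 + 0.090 + 0.101 = 0.368; P(Defect=critical | Line=L2) = 0.101/0.368 = 0.2745.
Difference = -0.085.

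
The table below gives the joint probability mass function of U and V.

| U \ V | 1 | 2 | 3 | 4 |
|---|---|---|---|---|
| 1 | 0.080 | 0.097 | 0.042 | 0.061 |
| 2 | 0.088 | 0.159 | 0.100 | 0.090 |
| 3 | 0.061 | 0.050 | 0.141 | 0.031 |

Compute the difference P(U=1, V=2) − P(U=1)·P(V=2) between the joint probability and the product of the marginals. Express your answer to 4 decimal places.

0.0113

P(U=1) = 0.080 + 0.097 + 0.042 + 0.061 = 0.280.
P(V=2) = 0.097 + 0.159 + 0.050 = 0.306.
P(U=1, V=2) − P(U=1)P(V=2) = 0.097 − 0.280×0.306 = 0.0113.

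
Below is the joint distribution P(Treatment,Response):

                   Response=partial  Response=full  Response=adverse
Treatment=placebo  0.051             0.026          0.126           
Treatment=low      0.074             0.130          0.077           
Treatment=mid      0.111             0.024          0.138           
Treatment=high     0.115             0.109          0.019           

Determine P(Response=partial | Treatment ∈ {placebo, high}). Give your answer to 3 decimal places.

P(Treatment=placebo) = 0.051 + 0.026 + 0.126 = 0.203.
P(Treatment=high) = 0.115 + 0.109 + 0.019 = 0.243.
P(Treatment ∈ {placebo, high}) = 0.203 + 0.243 = 0.446; P(Response=partial, Treatment ∈ {placebo, high}) = 0.051 + 0.115 = 0.166.
P(Response=partial | Treatment ∈ {placebo, high}) = 0.166/0.446 = 0.372.

0.372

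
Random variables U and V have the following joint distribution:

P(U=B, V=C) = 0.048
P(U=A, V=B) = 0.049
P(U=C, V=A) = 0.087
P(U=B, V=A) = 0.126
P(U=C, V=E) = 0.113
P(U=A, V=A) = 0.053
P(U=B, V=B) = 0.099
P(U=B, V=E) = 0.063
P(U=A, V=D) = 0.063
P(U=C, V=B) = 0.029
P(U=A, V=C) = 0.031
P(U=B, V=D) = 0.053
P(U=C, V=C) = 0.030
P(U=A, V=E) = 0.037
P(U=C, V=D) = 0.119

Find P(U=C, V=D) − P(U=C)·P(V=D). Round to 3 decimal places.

0.030

P(U=C) = 0.087 + 0.029 + 0.030 + 0.119 + 0.113 = 0.378.
P(V=D) = 0.063 + 0.053 + 0.119 = 0.235.
P(U=C, V=D) − P(U=C)P(V=D) = 0.119 − 0.378×0.235 = 0.030.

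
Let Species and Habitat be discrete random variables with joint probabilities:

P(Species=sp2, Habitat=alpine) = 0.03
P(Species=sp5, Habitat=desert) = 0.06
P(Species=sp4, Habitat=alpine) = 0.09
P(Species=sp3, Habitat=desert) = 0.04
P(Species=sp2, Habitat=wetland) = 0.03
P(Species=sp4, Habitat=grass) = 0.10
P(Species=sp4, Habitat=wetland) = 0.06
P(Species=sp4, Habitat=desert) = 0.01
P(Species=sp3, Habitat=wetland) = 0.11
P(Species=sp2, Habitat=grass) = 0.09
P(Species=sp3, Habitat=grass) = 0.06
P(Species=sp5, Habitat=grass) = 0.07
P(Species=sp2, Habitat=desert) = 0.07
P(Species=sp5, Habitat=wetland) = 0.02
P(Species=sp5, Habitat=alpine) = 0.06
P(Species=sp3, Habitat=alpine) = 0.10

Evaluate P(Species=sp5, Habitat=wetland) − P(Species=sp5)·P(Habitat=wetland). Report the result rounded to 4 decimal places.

P(Species=sp5) = 0.07 + 0.02 + 0.06 + 0.06 = 0.21.
P(Habitat=wetland) = 0.03 + 0.11 + 0.06 + 0.02 = 0.22.
P(Species=sp5, Habitat=wetland) − P(Species=sp5)P(Habitat=wetland) = 0.02 − 0.21×0.22 = -0.0262.

-0.0262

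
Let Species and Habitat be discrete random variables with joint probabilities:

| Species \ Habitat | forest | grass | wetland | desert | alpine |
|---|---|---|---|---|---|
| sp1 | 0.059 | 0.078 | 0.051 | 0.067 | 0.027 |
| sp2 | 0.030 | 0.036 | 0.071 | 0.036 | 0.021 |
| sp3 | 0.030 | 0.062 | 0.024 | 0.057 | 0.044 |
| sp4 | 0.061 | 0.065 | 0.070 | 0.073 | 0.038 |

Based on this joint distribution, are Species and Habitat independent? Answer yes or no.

no

P(Species=sp2) = 0.194 and P(Habitat=wetland) = 0.216, so their product is 0.04190, but P(Species=sp2, Habitat=wetland) = 0.071. Since these differ, Species and Habitat are not independent.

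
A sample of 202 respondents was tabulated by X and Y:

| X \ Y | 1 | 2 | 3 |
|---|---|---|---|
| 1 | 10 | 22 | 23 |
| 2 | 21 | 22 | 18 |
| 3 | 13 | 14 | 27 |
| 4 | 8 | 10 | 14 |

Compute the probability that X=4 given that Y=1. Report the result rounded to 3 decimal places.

0.154

Total with Y=1: 10 + 21 + 13 + 8 = 52.
P(X=4 | Y=1) = 8/52 = 0.154.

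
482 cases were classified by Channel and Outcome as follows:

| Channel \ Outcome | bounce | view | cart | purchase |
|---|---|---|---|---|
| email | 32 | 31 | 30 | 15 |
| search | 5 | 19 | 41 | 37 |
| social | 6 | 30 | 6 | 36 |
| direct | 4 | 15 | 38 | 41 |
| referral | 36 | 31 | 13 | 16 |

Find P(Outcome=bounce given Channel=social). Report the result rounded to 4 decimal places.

0.0769

Total with Channel=social: 6 + 30 + 6 + 36 = 78.
P(Outcome=bounce | Channel=social) = 6/78 = 0.0769.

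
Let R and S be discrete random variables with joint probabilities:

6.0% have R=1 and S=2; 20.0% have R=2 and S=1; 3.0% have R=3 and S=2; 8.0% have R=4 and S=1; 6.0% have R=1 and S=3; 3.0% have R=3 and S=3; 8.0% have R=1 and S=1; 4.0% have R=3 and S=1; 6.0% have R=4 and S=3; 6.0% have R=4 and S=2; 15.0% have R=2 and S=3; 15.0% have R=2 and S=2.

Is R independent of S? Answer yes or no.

Every cell satisfies P(R,S) = P(R)·P(S). For instance P(R=2) = 0.500, P(S=3) = 0.300, and 0.500×0.300 = 0.150 matches the joint entry. So R and S are independent.

yes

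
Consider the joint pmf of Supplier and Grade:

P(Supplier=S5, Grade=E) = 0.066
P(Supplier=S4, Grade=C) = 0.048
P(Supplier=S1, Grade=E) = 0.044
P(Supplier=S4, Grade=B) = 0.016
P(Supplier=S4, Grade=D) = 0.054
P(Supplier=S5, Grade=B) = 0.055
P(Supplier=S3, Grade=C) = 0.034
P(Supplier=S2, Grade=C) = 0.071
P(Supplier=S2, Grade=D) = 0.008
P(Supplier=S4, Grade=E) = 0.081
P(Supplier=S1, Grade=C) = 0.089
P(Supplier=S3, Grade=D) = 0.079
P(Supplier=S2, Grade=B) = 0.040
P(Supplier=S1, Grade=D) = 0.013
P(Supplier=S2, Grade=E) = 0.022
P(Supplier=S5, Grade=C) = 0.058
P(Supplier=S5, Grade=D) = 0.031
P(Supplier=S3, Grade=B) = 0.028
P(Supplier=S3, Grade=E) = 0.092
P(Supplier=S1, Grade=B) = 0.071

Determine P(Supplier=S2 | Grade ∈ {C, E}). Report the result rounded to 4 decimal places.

0.1537

P(Grade=C) = 0.089 + 0.071 + 0.034 + 0.048 + 0.058 = 0.300.
P(Grade=E) = 0.044 + 0.022 + 0.092 + 0.081 + 0.066 = 0.305.
P(Grade ∈ {C, E}) = 0.300 + 0.305 = 0.605; P(Supplier=S2, Grade ∈ {C, E}) = 0.071 + 0.022 = 0.093.
P(Supplier=S2 | Grade ∈ {C, E}) = 0.093/0.605 = 0.1537.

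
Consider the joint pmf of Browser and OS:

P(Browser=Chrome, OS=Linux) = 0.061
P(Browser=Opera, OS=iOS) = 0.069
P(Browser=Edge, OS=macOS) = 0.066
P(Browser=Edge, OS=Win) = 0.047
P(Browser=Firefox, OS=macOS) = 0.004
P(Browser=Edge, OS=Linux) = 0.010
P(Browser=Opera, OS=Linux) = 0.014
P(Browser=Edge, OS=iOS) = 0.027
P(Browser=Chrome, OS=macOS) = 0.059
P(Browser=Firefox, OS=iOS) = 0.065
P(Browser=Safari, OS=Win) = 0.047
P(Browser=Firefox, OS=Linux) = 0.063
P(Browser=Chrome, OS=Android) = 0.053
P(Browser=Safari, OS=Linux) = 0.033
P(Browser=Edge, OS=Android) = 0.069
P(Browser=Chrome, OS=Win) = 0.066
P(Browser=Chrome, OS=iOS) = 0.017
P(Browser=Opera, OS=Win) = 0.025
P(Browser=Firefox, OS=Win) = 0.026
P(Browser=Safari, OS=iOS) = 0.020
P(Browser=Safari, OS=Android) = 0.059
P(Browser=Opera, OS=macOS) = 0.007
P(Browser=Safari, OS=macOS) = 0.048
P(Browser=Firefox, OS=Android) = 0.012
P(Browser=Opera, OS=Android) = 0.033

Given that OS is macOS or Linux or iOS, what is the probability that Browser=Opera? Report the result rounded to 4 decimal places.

0.1599

P(OS=macOS) = 0.059 + 0.004 + 0.048 + 0.066 + 0.007 = 0.184.
P(OS=Linux) = 0.061 + 0.063 + 0.033 + 0.010 + 0.014 = 0.181.
P(OS=iOS) = 0.017 + 0.065 + 0.020 + 0.027 + 0.069 = 0.198.
P(OS ∈ {macOS, Linux, iOS}) = 0.184 + 0.181 + 0.198 = 0.563; P(Browser=Opera, OS ∈ {macOS, Linux, iOS}) = 0.007 + 0.014 + 0.069 = 0.090.
P(Browser=Opera | OS ∈ {macOS, Linux, iOS}) = 0.090/0.563 = 0.1599.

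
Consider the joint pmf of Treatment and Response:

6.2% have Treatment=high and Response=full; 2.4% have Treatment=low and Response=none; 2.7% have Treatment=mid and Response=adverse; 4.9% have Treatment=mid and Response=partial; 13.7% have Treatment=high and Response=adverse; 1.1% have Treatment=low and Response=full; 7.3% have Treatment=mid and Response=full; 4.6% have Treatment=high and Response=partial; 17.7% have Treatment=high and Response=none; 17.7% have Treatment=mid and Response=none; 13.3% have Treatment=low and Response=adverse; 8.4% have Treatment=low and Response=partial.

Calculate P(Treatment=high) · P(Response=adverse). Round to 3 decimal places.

P(Treatment=high) = 0.177 + 0.046 + 0.062 + 0.137 = 0.422.
P(Response=adverse) = 0.133 + 0.027 + 0.137 = 0.297.
Product: 0.422 × 0.297 = 0.125.

0.125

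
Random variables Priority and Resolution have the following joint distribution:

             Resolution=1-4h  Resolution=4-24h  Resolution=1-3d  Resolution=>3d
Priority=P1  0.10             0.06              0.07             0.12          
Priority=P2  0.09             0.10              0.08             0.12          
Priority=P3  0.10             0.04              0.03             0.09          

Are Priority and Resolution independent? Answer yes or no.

no

P(Priority=P3) = 0.26 and P(Resolution=1-4h) = 0.29, so their product is 0.0754, but P(Priority=P3, Resolution=1-4h) = 0.10. Since these differ, Priority and Resolution are not independent.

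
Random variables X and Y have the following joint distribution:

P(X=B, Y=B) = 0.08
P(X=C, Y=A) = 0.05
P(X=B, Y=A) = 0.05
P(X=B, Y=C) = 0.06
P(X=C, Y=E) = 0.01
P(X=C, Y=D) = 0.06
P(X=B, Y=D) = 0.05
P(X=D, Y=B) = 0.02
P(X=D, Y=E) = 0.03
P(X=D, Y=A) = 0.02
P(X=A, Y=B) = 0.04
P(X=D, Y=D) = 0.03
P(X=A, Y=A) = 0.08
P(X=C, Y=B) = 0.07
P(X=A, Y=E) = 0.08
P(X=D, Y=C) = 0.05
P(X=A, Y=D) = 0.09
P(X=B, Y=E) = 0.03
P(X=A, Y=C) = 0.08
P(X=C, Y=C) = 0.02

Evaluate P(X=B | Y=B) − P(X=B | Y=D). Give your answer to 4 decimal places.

0.1636

P(Y=B) = 0.04 + 0.08 + 0.07 + 0.02 = 0.21; P(X=B | Y=B) = 0.08/0.21 = 0.38095.
P(Y=D) = 0.09 + 0.05 + 0.06 + 0.03 = 0.23; P(X=B | Y=D) = 0.05/0.23 = 0.21739.
Difference = 0.1636.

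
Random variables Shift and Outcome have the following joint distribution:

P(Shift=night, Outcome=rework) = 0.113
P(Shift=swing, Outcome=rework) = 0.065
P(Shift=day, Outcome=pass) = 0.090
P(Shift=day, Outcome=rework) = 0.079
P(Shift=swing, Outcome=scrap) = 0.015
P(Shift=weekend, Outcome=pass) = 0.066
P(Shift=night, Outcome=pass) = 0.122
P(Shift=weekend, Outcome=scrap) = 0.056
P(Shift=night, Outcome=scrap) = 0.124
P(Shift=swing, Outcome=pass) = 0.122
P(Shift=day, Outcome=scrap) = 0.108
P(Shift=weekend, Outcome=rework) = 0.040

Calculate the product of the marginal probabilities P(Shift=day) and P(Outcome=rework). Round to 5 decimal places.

0.08227

P(Shift=day) = 0.090 + 0.079 + 0.108 = 0.277.
P(Outcome=rework) = 0.079 + 0.065 + 0.113 + 0.040 = 0.297.
Product: 0.277 × 0.297 = 0.08227.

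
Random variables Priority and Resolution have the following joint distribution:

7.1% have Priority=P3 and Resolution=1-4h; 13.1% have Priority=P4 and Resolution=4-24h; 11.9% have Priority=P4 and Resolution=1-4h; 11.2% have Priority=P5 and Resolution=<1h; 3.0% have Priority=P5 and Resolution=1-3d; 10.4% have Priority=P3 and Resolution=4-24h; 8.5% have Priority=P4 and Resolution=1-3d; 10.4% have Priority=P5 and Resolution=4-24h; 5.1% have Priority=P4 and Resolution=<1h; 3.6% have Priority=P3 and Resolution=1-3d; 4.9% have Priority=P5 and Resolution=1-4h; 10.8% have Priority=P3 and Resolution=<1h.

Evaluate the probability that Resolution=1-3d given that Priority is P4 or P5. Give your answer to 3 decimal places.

0.169

P(Priority=P4) = 0.051 + 0.119 + 0.131 + 0.085 = 0.386.
P(Priority=P5) = 0.112 + 0.049 + 0.104 + 0.030 = 0.295.
P(Priority ∈ {P4, P5}) = 0.386 + 0.295 = 0.681; P(Resolution=1-3d, Priority ∈ {P4, P5}) = 0.085 + 0.030 = 0.115.
P(Resolution=1-3d | Priority ∈ {P4, P5}) = 0.115/0.681 = 0.169.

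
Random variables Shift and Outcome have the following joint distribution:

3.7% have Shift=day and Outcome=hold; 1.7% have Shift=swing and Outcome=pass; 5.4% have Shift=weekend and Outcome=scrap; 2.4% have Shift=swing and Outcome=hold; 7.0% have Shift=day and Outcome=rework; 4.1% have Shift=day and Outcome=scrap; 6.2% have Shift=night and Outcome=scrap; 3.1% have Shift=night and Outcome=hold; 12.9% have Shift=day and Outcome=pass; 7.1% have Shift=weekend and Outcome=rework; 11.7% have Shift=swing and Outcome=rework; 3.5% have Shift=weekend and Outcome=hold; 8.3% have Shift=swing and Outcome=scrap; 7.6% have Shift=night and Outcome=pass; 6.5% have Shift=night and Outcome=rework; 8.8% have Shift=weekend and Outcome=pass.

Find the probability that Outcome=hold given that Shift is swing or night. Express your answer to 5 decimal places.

P(Shift=swing) = 0.017 + 0.117 + 0.083 + 0.024 = 0.241.
P(Shift=night) = 0.076 + 0.065 + 0.062 + 0.031 = 0.234.
P(Shift ∈ {swing, night}) = 0.241 + 0.234 = 0.475; P(Outcome=hold, Shift ∈ {swing, night}) = 0.024 + 0.031 = 0.055.
P(Outcome=hold | Shift ∈ {swing, night}) = 0.055/0.475 = 0.11579.

0.11579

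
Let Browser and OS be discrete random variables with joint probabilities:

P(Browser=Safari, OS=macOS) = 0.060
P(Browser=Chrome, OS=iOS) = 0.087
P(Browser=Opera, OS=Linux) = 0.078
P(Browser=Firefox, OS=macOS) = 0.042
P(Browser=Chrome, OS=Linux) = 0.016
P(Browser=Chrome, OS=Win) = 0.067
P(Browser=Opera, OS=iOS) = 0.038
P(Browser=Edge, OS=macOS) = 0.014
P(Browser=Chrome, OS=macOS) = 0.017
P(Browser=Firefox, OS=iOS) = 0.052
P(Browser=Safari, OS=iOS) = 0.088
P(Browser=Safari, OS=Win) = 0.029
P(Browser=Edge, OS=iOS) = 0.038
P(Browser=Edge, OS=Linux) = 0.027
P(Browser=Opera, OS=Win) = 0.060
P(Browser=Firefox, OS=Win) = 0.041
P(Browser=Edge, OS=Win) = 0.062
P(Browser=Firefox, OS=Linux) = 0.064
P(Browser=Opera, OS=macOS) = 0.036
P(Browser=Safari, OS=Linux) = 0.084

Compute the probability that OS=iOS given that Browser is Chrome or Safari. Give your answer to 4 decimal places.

0.3906

P(Browser=Chrome) = 0.067 + 0.017 + 0.016 + 0.087 = 0.187.
P(Browser=Safari) = 0.029 + 0.060 + 0.084 + 0.088 = 0.261.
P(Browser ∈ {Chrome, Safari}) = 0.187 + 0.261 = 0.448; P(OS=iOS, Browser ∈ {Chrome, Safari}) = 0.087 + 0.088 = 0.175.
P(OS=iOS | Browser ∈ {Chrome, Safari}) = 0.175/0.448 = 0.3906.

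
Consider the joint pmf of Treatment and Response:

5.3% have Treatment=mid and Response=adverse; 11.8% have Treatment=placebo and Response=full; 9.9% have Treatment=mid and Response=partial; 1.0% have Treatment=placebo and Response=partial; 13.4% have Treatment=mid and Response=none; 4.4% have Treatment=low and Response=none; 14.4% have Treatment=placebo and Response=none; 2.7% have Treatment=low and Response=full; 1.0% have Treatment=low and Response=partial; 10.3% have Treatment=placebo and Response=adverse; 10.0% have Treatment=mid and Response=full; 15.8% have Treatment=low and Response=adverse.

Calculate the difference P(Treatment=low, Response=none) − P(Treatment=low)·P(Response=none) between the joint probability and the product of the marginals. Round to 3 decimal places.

-0.033

P(Treatment=low) = 0.044 + 0.010 + 0.027 + 0.158 = 0.239.
P(Response=none) = 0.144 + 0.044 + 0.134 = 0.322.
P(Treatment=low, Response=none) − P(Treatment=low)P(Response=none) = 0.044 − 0.239×0.322 = -0.033.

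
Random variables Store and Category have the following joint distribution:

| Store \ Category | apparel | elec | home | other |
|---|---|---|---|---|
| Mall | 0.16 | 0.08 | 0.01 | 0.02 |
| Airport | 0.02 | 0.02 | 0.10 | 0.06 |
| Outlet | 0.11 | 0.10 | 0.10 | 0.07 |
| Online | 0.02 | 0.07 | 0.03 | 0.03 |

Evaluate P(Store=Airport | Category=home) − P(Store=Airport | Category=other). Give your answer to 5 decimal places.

P(Category=home) = 0.01 + 0.10 + 0.10 + 0.03 = 0.24; P(Store=Airport | Category=home) = 0.10/0.24 = 0.416667.
P(Category=other) = 0.02 + 0.06 + 0.07 + 0.03 = 0.18; P(Store=Airport | Category=other) = 0.06/0.18 = 0.333333.
Difference = 0.08333.

0.08333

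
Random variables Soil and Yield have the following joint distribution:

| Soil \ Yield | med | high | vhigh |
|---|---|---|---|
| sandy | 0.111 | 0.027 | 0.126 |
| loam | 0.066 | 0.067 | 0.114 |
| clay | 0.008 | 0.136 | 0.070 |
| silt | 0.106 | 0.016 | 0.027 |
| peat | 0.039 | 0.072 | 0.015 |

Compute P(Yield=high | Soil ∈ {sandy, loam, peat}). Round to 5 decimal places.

0.26060

P(Soil=sandy) = 0.111 + 0.027 + 0.126 = 0.264.
P(Soil=loam) = 0.066 + 0.067 + 0.114 = 0.247.
P(Soil=peat) = 0.039 + 0.072 + 0.015 = 0.126.
P(Soil ∈ {sandy, loam, peat}) = 0.264 + 0.247 + 0.126 = 0.637; P(Yield=high, Soil ∈ {sandy, loam, peat}) = 0.027 + 0.067 + 0.072 = 0.166.
P(Yield=high | Soil ∈ {sandy, loam, peat}) = 0.166/0.637 = 0.26060.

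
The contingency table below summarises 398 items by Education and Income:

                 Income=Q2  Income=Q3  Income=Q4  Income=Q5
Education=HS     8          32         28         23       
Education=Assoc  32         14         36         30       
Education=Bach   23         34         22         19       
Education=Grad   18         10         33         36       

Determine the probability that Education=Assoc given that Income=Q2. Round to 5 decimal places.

Total with Income=Q2: 8 + 32 + 23 + 18 = 81.
P(Education=Assoc | Income=Q2) = 32/81 = 0.39506.

0.39506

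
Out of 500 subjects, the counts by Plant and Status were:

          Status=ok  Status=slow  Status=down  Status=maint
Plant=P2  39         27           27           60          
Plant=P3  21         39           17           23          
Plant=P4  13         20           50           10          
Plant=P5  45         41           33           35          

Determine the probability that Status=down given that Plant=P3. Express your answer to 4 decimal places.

Total with Plant=P3: 21 + 39 + 17 + 23 = 100.
P(Status=down | Plant=P3) = 17/100 = 0.1700.

0.1700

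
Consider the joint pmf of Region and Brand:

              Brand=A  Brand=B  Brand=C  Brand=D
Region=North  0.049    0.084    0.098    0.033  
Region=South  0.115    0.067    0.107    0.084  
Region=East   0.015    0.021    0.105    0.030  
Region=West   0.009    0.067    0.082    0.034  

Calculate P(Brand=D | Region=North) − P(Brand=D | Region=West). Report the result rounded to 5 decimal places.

P(Region=North) = 0.049 + 0.084 + 0.098 + 0.033 = 0.264; P(Brand=D | Region=North) = 0.033/0.264 = 0.125000.
P(Region=West) = 0.009 + 0.067 + 0.082 + 0.034 = 0.192; P(Brand=D | Region=West) = 0.034/0.192 = 0.177083.
Difference = -0.05208.

-0.05208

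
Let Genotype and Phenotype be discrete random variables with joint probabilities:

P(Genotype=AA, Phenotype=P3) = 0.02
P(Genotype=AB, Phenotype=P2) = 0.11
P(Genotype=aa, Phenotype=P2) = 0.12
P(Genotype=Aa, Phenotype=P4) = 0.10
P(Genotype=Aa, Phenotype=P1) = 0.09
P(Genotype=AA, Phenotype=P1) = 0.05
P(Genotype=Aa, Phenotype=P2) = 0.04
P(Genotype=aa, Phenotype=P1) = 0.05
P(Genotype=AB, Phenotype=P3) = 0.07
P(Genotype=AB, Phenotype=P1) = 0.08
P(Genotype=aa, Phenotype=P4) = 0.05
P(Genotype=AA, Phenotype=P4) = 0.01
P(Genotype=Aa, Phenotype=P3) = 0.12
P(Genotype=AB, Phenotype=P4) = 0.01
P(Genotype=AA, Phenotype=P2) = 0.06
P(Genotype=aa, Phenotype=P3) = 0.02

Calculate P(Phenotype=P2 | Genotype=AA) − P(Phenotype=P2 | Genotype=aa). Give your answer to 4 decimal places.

-0.0714

P(Genotype=AA) = 0.05 + 0.06 + 0.02 + 0.01 = 0.14; P(Phenotype=P2 | Genotype=AA) = 0.06/0.14 = 0.42857.
P(Genotype=aa) = 0.05 + 0.12 + 0.02 + 0.05 = 0.24; P(Phenotype=P2 | Genotype=aa) = 0.12/0.24 = 0.50000.
Difference = -0.0714.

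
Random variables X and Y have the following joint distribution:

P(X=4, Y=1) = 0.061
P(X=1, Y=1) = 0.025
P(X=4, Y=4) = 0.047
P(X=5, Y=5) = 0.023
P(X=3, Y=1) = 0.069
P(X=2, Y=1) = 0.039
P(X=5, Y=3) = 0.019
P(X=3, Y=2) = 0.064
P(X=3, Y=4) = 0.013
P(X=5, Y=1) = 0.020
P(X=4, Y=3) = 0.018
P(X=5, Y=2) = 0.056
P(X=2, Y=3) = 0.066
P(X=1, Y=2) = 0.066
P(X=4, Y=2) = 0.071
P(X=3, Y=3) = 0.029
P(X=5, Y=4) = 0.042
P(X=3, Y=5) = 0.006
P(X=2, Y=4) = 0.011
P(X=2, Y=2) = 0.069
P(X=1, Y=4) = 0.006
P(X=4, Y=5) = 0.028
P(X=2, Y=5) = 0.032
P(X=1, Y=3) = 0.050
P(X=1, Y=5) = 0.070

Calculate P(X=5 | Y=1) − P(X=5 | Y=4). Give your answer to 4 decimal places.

-0.2595

P(Y=1) = 0.025 + 0.039 + 0.069 + 0.061 + 0.020 = 0.214; P(X=5 | Y=1) = 0.020/0.214 = 0.09346.
P(Y=4) = 0.006 + 0.011 + 0.013 + 0.047 + 0.042 = 0.119; P(X=5 | Y=4) = 0.042/0.119 = 0.35294.
Difference = -0.2595.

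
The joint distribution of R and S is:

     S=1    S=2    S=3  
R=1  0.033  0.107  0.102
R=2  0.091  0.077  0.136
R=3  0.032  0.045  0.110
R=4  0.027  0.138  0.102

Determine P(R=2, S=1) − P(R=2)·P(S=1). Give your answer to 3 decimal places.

P(R=2) = 0.091 + 0.077 + 0.136 = 0.304.
P(S=1) = 0.033 + 0.091 + 0.032 + 0.027 = 0.183.
P(R=2, S=1) − P(R=2)P(S=1) = 0.091 − 0.304×0.183 = 0.035.

0.035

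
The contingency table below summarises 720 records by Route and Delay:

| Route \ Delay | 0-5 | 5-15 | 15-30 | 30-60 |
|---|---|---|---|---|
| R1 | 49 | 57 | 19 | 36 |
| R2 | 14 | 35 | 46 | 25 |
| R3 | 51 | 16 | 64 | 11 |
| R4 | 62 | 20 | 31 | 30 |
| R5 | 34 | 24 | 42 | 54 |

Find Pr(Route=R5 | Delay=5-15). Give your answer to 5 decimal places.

Total with Delay=5-15: 57 + 35 + 16 + 20 + 24 = 152.
P(Route=R5 | Delay=5-15) = 24/152 = 0.15789.

0.15789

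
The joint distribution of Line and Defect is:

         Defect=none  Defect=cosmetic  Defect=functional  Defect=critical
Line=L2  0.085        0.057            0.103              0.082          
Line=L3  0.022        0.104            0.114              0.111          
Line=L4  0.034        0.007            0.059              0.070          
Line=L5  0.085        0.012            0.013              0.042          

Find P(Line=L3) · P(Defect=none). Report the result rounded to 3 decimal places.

P(Line=L3) = 0.022 + 0.104 + 0.114 + 0.111 = 0.351.
P(Defect=none) = 0.085 + 0.022 + 0.034 + 0.085 = 0.226.
Product: 0.351 × 0.226 = 0.079.

0.079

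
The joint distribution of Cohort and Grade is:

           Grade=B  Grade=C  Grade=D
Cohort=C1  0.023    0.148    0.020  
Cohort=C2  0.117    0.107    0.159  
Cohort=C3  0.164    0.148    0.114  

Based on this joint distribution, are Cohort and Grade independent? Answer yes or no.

P(Cohort=C1) = 0.191 and P(Grade=C) = 0.403, so their product is 0.07697, but P(Cohort=C1, Grade=C) = 0.148. Since these differ, Cohort and Grade are not independent.

no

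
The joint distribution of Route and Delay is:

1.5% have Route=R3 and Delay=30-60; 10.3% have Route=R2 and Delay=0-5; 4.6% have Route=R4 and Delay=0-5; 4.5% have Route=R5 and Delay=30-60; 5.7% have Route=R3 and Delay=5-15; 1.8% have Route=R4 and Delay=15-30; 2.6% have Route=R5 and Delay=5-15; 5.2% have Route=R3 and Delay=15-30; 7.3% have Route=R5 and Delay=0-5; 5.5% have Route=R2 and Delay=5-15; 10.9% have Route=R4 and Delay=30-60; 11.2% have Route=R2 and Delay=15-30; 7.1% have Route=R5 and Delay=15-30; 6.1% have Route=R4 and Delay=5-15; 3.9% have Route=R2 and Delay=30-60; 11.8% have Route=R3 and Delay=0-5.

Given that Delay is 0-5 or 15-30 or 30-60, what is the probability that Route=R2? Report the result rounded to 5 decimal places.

P(Delay=0-5) = 0.103 + 0.118 + 0.046 + 0.073 = 0.340.
P(Delay=15-30) = 0.112 + 0.052 + 0.018 + 0.071 = 0.253.
P(Delay=30-60) = 0.039 + 0.015 + 0.109 + 0.045 = 0.208.
P(Delay ∈ {0-5, 15-30, 30-60}) = 0.340 + 0.253 + 0.208 = 0.801; P(Route=R2, Delay ∈ {0-5, 15-30, 30-60}) = 0.103 + 0.112 + 0.039 = 0.254.
P(Route=R2 | Delay ∈ {0-5, 15-30, 30-60}) = 0.254/0.801 = 0.31710.

0.31710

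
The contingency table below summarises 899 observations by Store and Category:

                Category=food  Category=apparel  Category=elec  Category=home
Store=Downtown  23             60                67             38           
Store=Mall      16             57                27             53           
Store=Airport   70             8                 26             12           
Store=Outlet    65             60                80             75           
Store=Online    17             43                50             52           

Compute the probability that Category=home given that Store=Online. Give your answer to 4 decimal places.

0.3210

Total with Store=Online: 17 + 43 + 50 + 52 = 162.
P(Category=home | Store=Online) = 52/162 = 0.3210.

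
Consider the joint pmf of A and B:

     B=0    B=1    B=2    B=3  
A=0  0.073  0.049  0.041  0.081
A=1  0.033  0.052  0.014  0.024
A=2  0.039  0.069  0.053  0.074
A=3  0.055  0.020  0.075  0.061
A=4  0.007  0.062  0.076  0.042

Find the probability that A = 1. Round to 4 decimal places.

0.1230

P(A=1) = 0.033 + 0.052 + 0.014 + 0.024 = 0.123.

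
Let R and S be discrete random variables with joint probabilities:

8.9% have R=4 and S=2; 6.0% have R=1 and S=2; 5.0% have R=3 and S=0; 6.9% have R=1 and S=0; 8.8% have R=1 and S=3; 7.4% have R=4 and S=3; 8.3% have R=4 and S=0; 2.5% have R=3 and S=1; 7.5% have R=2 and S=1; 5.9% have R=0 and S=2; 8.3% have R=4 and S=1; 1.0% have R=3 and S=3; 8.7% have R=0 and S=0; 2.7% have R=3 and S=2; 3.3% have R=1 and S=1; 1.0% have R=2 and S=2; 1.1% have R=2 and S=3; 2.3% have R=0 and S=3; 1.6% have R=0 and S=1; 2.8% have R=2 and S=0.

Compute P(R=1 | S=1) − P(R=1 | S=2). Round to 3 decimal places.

-0.103

P(S=1) = 0.016 + 0.033 + 0.075 + 0.025 + 0.083 = 0.232; P(R=1 | S=1) = 0.033/0.232 = 0.1422.
P(S=2) = 0.059 + 0.060 + 0.010 + 0.027 + 0.089 = 0.245; P(R=1 | S=2) = 0.060/0.245 = 0.2449.
Difference = -0.103.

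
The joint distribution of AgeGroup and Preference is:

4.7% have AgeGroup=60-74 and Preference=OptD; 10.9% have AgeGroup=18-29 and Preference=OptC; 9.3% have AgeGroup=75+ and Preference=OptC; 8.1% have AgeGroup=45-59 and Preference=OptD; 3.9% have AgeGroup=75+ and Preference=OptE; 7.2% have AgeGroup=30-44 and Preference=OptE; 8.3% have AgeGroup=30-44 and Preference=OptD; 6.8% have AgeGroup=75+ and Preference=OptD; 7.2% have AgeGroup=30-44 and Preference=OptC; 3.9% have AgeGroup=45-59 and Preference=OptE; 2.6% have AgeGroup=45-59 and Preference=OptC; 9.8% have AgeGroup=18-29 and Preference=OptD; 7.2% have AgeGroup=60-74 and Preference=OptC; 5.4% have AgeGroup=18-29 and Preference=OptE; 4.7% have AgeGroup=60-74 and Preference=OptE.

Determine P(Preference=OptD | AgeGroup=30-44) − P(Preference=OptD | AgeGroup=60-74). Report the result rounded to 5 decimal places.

0.08251

P(AgeGroup=30-44) = 0.072 + 0.083 + 0.072 = 0.227; P(Preference=OptD | AgeGroup=30-44) = 0.083/0.227 = 0.365639.
P(AgeGroup=60-74) = 0.072 + 0.047 + 0.047 = 0.166; P(Preference=OptD | AgeGroup=60-74) = 0.047/0.166 = 0.283133.
Difference = 0.08251.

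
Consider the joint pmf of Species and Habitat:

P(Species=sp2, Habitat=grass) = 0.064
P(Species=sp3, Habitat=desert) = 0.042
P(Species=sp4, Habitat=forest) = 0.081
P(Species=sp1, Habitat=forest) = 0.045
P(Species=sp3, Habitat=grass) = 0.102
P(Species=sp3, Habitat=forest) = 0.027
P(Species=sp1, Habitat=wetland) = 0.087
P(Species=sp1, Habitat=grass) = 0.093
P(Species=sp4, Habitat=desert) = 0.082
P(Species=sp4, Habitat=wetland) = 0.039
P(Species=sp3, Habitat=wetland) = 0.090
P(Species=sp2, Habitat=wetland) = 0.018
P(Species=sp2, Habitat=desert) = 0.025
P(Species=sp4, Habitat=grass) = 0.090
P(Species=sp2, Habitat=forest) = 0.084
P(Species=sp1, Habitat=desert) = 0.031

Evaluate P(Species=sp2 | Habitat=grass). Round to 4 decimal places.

P(Habitat=grass) = 0.093 + 0.064 + 0.102 + 0.090 = 0.349.
P(Species=sp2 | Habitat=grass) = 0.064/0.349 = 0.1834.

0.1834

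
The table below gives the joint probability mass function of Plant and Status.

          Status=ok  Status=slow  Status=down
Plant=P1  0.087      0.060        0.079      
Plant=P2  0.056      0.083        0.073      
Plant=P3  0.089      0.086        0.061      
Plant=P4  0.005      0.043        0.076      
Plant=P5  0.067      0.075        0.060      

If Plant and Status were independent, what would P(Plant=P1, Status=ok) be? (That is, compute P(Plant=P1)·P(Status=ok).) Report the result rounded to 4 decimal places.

P(Plant=P1) = 0.087 + 0.060 + 0.079 = 0.226.
P(Status=ok) = 0.087 + 0.056 + 0.089 + 0.005 + 0.067 = 0.304.
Product: 0.226 × 0.304 = 0.0687.

0.0687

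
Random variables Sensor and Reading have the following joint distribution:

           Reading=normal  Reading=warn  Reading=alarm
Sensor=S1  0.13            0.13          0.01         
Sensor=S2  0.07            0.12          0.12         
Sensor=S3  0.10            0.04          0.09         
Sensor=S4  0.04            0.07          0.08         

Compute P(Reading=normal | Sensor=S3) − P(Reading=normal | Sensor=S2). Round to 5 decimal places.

P(Sensor=S3) = 0.10 + 0.04 + 0.09 = 0.23; P(Reading=normal | Sensor=S3) = 0.10/0.23 = 0.434783.
P(Sensor=S2) = 0.07 + 0.12 + 0.12 = 0.31; P(Reading=normal | Sensor=S2) = 0.07/0.31 = 0.225806.
Difference = 0.20898.

0.20898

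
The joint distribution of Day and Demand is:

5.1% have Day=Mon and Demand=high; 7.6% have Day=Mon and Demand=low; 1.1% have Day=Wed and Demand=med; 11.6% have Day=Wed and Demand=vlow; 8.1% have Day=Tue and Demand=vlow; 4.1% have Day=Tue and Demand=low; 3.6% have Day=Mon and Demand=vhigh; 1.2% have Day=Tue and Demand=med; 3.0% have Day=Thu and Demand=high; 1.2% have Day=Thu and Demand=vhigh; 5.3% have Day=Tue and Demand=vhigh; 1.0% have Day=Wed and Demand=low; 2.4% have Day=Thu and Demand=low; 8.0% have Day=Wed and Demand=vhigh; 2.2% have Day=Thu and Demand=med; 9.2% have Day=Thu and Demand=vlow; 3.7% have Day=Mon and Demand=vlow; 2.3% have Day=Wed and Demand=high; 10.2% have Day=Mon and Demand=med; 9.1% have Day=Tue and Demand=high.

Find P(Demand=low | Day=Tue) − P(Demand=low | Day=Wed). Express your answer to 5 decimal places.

P(Day=Tue) = 0.081 + 0.041 + 0.012 + 0.091 + 0.053 = 0.278; P(Demand=low | Day=Tue) = 0.041/0.278 = 0.147482.
P(Day=Wed) = 0.116 + 0.010 + 0.011 + 0.023 + 0.080 = 0.240; P(Demand=low | Day=Wed) = 0.010/0.240 = 0.041667.
Difference = 0.10582.

0.10582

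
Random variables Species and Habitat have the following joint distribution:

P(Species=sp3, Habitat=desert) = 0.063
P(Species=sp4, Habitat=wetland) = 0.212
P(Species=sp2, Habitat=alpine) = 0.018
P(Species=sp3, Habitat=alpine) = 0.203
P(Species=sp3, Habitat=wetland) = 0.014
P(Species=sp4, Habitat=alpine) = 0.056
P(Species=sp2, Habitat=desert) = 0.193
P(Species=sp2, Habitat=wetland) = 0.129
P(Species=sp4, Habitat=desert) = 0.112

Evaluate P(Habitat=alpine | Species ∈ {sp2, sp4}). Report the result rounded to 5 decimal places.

0.10278

P(Species=sp2) = 0.129 + 0.193 + 0.018 = 0.340.
P(Species=sp4) = 0.212 + 0.112 + 0.056 = 0.380.
P(Species ∈ {sp2, sp4}) = 0.340 + 0.380 = 0.720; P(Habitat=alpine, Species ∈ {sp2, sp4}) = 0.018 + 0.056 = 0.074.
P(Habitat=alpine | Species ∈ {sp2, sp4}) = 0.074/0.720 = 0.10278.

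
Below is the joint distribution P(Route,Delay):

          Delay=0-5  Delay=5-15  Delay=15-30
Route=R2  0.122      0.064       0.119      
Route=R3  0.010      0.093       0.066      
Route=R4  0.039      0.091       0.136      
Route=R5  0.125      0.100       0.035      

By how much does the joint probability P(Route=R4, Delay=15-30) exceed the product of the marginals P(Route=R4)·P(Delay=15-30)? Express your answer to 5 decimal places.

P(Route=R4) = 0.039 + 0.091 + 0.136 = 0.266.
P(Delay=15-30) = 0.119 + 0.066 + 0.136 + 0.035 = 0.356.
P(Route=R4, Delay=15-30) − P(Route=R4)P(Delay=15-30) = 0.136 − 0.266×0.356 = 0.04130.

0.04130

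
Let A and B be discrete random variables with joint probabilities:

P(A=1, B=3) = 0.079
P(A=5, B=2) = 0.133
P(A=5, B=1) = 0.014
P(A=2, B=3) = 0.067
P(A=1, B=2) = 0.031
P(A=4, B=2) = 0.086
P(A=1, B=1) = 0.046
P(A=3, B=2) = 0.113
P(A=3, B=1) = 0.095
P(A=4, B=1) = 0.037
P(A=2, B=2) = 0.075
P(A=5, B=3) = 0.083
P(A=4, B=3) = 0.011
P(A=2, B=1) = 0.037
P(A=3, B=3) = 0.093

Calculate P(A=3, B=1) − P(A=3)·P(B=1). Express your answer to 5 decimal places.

0.02607

P(A=3) = 0.095 + 0.113 + 0.093 = 0.301.
P(B=1) = 0.046 + 0.037 + 0.095 + 0.037 + 0.014 = 0.229.
P(A=3, B=1) − P(A=3)P(B=1) = 0.095 − 0.301×0.229 = 0.02607.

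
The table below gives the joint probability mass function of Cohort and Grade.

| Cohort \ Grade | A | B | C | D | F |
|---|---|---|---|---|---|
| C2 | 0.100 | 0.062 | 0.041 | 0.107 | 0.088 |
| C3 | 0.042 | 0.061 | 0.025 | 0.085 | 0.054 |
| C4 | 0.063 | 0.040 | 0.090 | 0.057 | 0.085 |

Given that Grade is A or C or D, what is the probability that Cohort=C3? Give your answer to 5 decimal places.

P(Grade=A) = 0.100 + 0.042 + 0.063 = 0.205.
P(Grade=C) = 0.041 + 0.025 + 0.090 = 0.156.
P(Grade=D) = 0.107 + 0.085 + 0.057 = 0.249.
P(Grade ∈ {A, C, D}) = 0.205 + 0.156 + 0.249 = 0.610; P(Cohort=C3, Grade ∈ {A, C, D}) = 0.042 + 0.025 + 0.085 = 0.152.
P(Cohort=C3 | Grade ∈ {A, C, D}) = 0.152/0.610 = 0.24918.

0.24918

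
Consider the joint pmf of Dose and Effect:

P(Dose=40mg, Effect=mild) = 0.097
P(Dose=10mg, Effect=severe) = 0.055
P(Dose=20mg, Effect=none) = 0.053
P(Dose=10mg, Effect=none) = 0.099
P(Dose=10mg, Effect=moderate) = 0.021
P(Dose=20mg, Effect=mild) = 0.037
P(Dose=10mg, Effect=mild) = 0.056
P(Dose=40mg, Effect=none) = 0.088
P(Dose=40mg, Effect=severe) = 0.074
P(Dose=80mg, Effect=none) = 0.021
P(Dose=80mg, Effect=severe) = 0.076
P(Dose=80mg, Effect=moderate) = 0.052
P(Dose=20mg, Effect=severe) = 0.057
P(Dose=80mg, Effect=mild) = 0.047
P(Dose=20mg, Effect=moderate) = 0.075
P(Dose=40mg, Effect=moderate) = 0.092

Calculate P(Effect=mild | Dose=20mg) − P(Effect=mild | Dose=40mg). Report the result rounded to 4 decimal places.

-0.1097

P(Dose=20mg) = 0.053 + 0.037 + 0.075 + 0.057 = 0.222; P(Effect=mild | Dose=20mg) = 0.037/0.222 = 0.16667.
P(Dose=40mg) = 0.088 + 0.097 + 0.092 + 0.074 = 0.351; P(Effect=mild | Dose=40mg) = 0.097/0.351 = 0.27635.
Difference = -0.1097.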